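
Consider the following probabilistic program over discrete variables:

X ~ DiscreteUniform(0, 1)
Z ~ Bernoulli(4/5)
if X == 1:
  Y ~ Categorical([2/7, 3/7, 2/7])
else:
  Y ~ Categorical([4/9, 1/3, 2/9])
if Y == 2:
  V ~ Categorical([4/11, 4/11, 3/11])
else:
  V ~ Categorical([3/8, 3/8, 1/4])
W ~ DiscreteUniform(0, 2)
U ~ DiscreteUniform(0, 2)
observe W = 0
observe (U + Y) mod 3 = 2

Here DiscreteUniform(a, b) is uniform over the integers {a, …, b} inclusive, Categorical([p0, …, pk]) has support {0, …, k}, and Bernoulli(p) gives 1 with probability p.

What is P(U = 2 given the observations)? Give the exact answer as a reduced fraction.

P(U = 2 | obs) = 23/63

Enumerate traces; 36 have nonzero weight after conditioning:
  (X=0, Z=0, Y=0, V=0, W=0, U=2) weight 1/540
  (X=0, Z=0, Y=0, V=1, W=0, U=2) weight 1/540
  (X=0, Z=0, Y=0, V=2, W=0, U=2) weight 1/810
  (X=0, Z=0, Y=1, V=0, W=0, U=1) weight 1/720
  (X=0, Z=0, Y=1, V=1, W=0, U=1) weight 1/720
  (X=0, Z=0, Y=1, V=2, W=0, U=1) weight 1/1080
  (X=0, Z=0, Y=2, V=0, W=0, U=0) weight 4/4455
  (X=0, Z=0, Y=2, V=1, W=0, U=0) weight 4/4455
  … 28 more
Group by U:
  weight(U=0) = 16/567
  weight(U=1) = 8/189
  weight(U=2) = 23/567
Total weight = 16/567 + 8/189 + 23/567 = 1/9
P(U=0 | obs) = 16/567 / 1/9 = 16/63
P(U=1 | obs) = 8/189 / 1/9 = 8/21
P(U=2 | obs) = 23/567 / 1/9 = 23/63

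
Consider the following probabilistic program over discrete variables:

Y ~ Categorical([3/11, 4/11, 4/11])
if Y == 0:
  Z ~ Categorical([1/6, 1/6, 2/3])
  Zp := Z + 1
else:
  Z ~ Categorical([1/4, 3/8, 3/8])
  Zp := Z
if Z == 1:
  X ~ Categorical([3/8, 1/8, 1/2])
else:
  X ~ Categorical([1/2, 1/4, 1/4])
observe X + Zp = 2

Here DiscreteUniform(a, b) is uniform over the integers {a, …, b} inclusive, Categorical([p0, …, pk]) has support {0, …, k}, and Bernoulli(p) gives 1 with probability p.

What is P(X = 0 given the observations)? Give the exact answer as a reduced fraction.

Enumerate traces; 8 have nonzero weight after conditioning:
  (Y=0, Z=0, X=1) weight 1/88
  (Y=0, Z=1, X=0) weight 3/176
  (Y=1, Z=0, X=2) weight 1/44
  (Y=1, Z=1, X=1) weight 3/176
  (Y=1, Z=2, X=0) weight 3/44
  (Y=2, Z=0, X=2) weight 1/44
  (Y=2, Z=1, X=1) weight 3/176
  (Y=2, Z=2, X=0) weight 3/44
Group by X:
  weight(X=0) = 27/176
  weight(X=1) = 1/22
  weight(X=2) = 1/22
Total weight = 27/176 + 1/22 + 1/22 = 43/176
P(X=0 | obs) = 27/176 / 43/176 = 27/43
P(X=1 | obs) = 1/22 / 43/176 = 8/43
P(X=2 | obs) = 1/22 / 43/176 = 8/43

P(X = 0 | obs) = 27/43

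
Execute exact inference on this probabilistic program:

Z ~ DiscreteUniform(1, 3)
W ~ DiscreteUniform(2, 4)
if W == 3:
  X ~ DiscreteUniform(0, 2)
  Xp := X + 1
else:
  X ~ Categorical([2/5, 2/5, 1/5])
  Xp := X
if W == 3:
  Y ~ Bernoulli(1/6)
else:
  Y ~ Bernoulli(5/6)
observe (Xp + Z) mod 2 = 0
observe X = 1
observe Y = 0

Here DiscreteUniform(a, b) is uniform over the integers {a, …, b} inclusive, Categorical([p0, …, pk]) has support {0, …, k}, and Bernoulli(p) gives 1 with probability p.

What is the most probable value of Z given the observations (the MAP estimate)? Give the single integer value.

argmax_v P(Z = v | obs) = 2

Enumerate traces; 5 have nonzero weight after conditioning:
  (Z=1, W=2, X=1, Y=0) weight 1/135
  (Z=1, W=4, X=1, Y=0) weight 1/135
  (Z=2, W=3, X=1, Y=0) weight 5/162
  (Z=3, W=2, X=1, Y=0) weight 1/135
  (Z=3, W=4, X=1, Y=0) weight 1/135
Group by Z:
  weight(Z=1) = 2/135
  weight(Z=2) = 5/162
  weight(Z=3) = 2/135
Total weight = 2/135 + 5/162 + 2/135 = 49/810
P(Z=1 | obs) = 2/135 / 49/810 = 12/49
P(Z=2 | obs) = 5/162 / 49/810 = 25/49
P(Z=3 | obs) = 2/135 / 49/810 = 12/49
argmax = 2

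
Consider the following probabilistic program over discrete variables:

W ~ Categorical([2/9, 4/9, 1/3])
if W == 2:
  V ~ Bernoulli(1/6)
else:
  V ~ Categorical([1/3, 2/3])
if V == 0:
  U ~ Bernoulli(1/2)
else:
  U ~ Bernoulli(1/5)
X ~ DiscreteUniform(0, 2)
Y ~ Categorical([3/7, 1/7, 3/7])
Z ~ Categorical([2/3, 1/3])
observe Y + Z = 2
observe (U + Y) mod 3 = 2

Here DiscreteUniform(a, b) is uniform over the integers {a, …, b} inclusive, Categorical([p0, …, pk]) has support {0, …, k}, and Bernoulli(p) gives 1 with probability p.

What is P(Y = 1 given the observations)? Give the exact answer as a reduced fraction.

Enumerate traces; 36 have nonzero weight after conditioning:
  (W=0, V=0, U=0, X=0, Y=2, Z=0) weight 2/567
  (W=0, V=0, U=0, X=1, Y=2, Z=0) weight 2/567
  (W=0, V=0, U=0, X=2, Y=2, Z=0) weight 2/567
  (W=0, V=0, U=1, X=0, Y=1, Z=1) weight 1/1701
  (W=0, V=0, U=1, X=1, Y=1, Z=1) weight 1/1701
  (W=0, V=0, U=1, X=2, Y=1, Z=1) weight 1/1701
  (W=0, V=1, U=0, X=0, Y=2, Z=0) weight 32/2835
  (W=0, V=1, U=0, X=1, Y=2, Z=0) weight 32/2835
  … 28 more
Group by Y:
  weight(Y=1) = 1/60
  weight(Y=2) = 13/70
Total weight = 1/60 + 13/70 = 17/84
P(Y=1 | obs) = 1/60 / 17/84 = 7/85
P(Y=2 | obs) = 13/70 / 17/84 = 78/85

P(Y = 1 | obs) = 7/85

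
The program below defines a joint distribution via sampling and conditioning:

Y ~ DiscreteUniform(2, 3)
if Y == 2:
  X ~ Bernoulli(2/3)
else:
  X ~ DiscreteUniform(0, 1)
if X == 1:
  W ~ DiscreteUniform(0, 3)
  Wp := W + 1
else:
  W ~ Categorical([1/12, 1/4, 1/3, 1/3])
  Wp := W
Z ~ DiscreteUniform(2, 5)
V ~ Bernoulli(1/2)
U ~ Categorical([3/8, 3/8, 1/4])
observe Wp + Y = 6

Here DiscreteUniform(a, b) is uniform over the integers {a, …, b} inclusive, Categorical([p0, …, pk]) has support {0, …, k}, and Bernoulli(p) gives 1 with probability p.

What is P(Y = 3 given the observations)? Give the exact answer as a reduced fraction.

Enumerate traces; 72 have nonzero weight after conditioning:
  (Y=2, X=1, W=3, Z=2, V=0, U=0) weight 1/256
  (Y=2, X=1, W=3, Z=2, V=0, U=1) weight 1/256
  (Y=2, X=1, W=3, Z=2, V=0, U=2) weight 1/384
  (Y=2, X=1, W=3, Z=2, V=1, U=0) weight 1/256
  (Y=2, X=1, W=3, Z=2, V=1, U=1) weight 1/256
  (Y=2, X=1, W=3, Z=2, V=1, U=2) weight 1/384
  (Y=2, X=1, W=3, Z=3, V=0, U=0) weight 1/256
  (Y=2, X=1, W=3, Z=3, V=0, U=1) weight 1/256
  (Y=3, X=0, W=3, Z=2, V=0, U=0) weight 1/256
  … 63 more
Group by Y:
  weight(Y=2) = 1/12
  weight(Y=3) = 7/48
Total weight = 1/12 + 7/48 = 11/48
P(Y=2 | obs) = 1/12 / 11/48 = 4/11
P(Y=3 | obs) = 7/48 / 11/48 = 7/11

P(Y = 3 | obs) = 7/11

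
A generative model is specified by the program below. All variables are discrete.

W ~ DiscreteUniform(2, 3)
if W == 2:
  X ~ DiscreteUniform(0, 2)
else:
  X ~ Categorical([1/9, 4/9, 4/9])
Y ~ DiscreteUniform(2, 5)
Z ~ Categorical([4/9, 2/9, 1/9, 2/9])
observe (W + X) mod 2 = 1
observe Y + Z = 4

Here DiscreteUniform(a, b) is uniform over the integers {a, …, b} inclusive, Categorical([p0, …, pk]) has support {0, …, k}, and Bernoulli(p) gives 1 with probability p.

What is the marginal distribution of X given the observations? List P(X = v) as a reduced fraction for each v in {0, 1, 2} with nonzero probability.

P(X=0) = 1/8, P(X=1) = 3/8, P(X=2) = 1/2

Enumerate traces; 9 have nonzero weight after conditioning:
  (W=2, X=1, Y=2, Z=2) weight 1/216
  (W=2, X=1, Y=3, Z=1) weight 1/108
  (W=2, X=1, Y=4, Z=0) weight 1/54
  (W=3, X=0, Y=2, Z=2) weight 1/648
  (W=3, X=0, Y=3, Z=1) weight 1/324
  (W=3, X=0, Y=4, Z=0) weight 1/162
  (W=3, X=2, Y=2, Z=2) weight 1/162
  (W=3, X=2, Y=3, Z=1) weight 1/81
  … 1 more
Group by X:
  weight(X=0) = 7/648
  weight(X=1) = 7/216
  weight(X=2) = 7/162
Total weight = 7/648 + 7/216 + 7/162 = 7/81
P(X=0 | obs) = 7/648 / 7/81 = 1/8
P(X=1 | obs) = 7/216 / 7/81 = 3/8
P(X=2 | obs) = 7/162 / 7/81 = 1/2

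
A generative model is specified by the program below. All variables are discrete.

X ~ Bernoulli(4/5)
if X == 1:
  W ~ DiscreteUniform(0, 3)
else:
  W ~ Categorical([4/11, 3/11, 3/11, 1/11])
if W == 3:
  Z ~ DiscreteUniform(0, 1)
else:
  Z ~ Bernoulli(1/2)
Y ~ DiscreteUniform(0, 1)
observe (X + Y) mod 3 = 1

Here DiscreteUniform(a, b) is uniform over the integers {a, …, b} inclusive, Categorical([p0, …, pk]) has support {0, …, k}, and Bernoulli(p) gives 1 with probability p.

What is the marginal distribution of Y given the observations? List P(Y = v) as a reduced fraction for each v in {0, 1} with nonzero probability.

Enumerate traces; 16 have nonzero weight after conditioning:
  (X=0, W=0, Z=0, Y=1) weight 1/55
  (X=0, W=0, Z=1, Y=1) weight 1/55
  (X=0, W=1, Z=0, Y=1) weight 3/220
  (X=0, W=1, Z=1, Y=1) weight 3/220
  (X=0, W=2, Z=0, Y=1) weight 3/220
  (X=0, W=2, Z=1, Y=1) weight 3/220
  (X=0, W=3, Z=0, Y=1) weight 1/220
  (X=0, W=3, Z=1, Y=1) weight 1/220
  (X=1, W=0, Z=0, Y=0) weight 1/20
  … 7 more
Group by Y:
  weight(Y=0) = 2/5
  weight(Y=1) = 1/10
Total weight = 2/5 + 1/10 = 1/2
P(Y=0 | obs) = 2/5 / 1/2 = 4/5
P(Y=1 | obs) = 1/10 / 1/2 = 1/5

P(Y=0) = 4/5, P(Y=1) = 1/5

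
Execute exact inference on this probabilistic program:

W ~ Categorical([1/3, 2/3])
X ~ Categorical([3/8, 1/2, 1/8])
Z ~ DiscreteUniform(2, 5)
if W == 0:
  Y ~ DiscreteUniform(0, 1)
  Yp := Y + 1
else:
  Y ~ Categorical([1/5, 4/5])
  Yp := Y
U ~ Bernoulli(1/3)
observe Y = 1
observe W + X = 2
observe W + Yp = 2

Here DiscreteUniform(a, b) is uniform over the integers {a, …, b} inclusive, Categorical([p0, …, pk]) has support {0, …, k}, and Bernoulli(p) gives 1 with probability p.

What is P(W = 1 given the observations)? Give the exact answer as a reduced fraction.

P(W = 1 | obs) = 64/69

Enumerate traces; 16 have nonzero weight after conditioning:
  (W=0, X=2, Z=2, Y=1, U=0) weight 1/288
  (W=0, X=2, Z=2, Y=1, U=1) weight 1/576
  (W=0, X=2, Z=3, Y=1, U=0) weight 1/288
  (W=0, X=2, Z=3, Y=1, U=1) weight 1/576
  (W=0, X=2, Z=4, Y=1, U=0) weight 1/288
  (W=0, X=2, Z=4, Y=1, U=1) weight 1/576
  (W=0, X=2, Z=5, Y=1, U=0) weight 1/288
  (W=0, X=2, Z=5, Y=1, U=1) weight 1/576
  (W=1, X=1, Z=2, Y=1, U=0) weight 2/45
  … 7 more
Group by W:
  weight(W=0) = 1/48
  weight(W=1) = 4/15
Total weight = 1/48 + 4/15 = 23/80
P(W=0 | obs) = 1/48 / 23/80 = 5/69
P(W=1 | obs) = 4/15 / 23/80 = 64/69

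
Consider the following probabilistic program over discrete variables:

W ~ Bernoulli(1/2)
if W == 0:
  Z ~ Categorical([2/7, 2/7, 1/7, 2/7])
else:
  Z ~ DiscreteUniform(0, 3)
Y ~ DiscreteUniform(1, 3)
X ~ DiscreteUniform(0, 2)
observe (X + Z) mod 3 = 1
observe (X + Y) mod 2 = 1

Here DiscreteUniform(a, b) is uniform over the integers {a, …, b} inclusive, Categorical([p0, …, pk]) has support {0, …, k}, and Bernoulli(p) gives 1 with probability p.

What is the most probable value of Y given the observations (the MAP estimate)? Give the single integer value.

argmax_v P(Y = v | obs) = 2

Enumerate traces; 12 have nonzero weight after conditioning:
  (W=0, Z=0, Y=2, X=1) weight 1/63
  (W=0, Z=1, Y=1, X=0) weight 1/63
  (W=0, Z=1, Y=3, X=0) weight 1/63
  (W=0, Z=2, Y=1, X=2) weight 1/126
  (W=0, Z=2, Y=3, X=2) weight 1/126
  (W=0, Z=3, Y=2, X=1) weight 1/63
  (W=1, Z=0, Y=2, X=1) weight 1/72
  (W=1, Z=1, Y=1, X=0) weight 1/72
  … 4 more
Group by Y:
  weight(Y=1) = 13/252
  weight(Y=2) = 5/84
  weight(Y=3) = 13/252
Total weight = 13/252 + 5/84 + 13/252 = 41/252
P(Y=1 | obs) = 13/252 / 41/252 = 13/41
P(Y=2 | obs) = 5/84 / 41/252 = 15/41
P(Y=3 | obs) = 13/252 / 41/252 = 13/41
argmax = 2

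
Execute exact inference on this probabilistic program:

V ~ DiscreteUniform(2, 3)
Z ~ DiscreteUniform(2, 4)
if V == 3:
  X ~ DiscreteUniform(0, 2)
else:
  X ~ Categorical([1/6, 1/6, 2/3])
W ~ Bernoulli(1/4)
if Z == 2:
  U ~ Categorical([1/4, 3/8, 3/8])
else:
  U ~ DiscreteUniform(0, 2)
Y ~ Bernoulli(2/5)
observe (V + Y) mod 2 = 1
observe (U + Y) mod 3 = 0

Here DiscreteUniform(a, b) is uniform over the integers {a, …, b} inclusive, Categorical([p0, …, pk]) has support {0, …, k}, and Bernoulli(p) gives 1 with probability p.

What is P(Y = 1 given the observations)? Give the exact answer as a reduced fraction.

P(Y = 1 | obs) = 25/58

Enumerate traces; 36 have nonzero weight after conditioning:
  (V=2, Z=2, X=0, W=0, U=2, Y=1) weight 1/320
  (V=2, Z=2, X=0, W=1, U=2, Y=1) weight 1/960
  (V=2, Z=2, X=1, W=0, U=2, Y=1) weight 1/320
  (V=2, Z=2, X=1, W=1, U=2, Y=1) weight 1/960
  (V=2, Z=2, X=2, W=0, U=2, Y=1) weight 1/80
  (V=2, Z=2, X=2, W=1, U=2, Y=1) weight 1/240
  (V=2, Z=3, X=0, W=0, U=2, Y=1) weight 1/360
  (V=2, Z=3, X=0, W=1, U=2, Y=1) weight 1/1080
  (V=3, Z=2, X=0, W=0, U=0, Y=0) weight 1/160
  … 27 more
Group by Y:
  weight(Y=0) = 11/120
  weight(Y=1) = 5/72
Total weight = 11/120 + 5/72 = 29/180
P(Y=0 | obs) = 11/120 / 29/180 = 33/58
P(Y=1 | obs) = 5/72 / 29/180 = 25/58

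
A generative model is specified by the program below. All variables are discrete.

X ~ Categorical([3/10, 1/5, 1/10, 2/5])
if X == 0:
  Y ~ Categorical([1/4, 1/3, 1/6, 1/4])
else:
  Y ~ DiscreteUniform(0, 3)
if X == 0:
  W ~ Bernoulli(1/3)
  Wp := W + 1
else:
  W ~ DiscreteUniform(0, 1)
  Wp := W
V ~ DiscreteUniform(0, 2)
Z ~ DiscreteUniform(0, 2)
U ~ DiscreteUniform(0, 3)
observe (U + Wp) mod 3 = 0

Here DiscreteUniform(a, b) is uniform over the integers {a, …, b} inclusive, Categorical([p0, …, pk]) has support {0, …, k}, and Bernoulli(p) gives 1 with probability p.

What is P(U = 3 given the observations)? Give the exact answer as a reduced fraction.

Enumerate traces; 396 have nonzero weight after conditioning:
  (X=0, Y=0, W=0, V=0, Z=0, U=2) weight 1/720
  (X=0, Y=0, W=0, V=0, Z=1, U=2) weight 1/720
  (X=0, Y=0, W=0, V=0, Z=2, U=2) weight 1/720
  (X=0, Y=0, W=0, V=1, Z=0, U=2) weight 1/720
  (X=0, Y=0, W=0, V=1, Z=1, U=2) weight 1/720
  (X=0, Y=0, W=0, V=1, Z=2, U=2) weight 1/720
  (X=0, Y=0, W=0, V=2, Z=0, U=2) weight 1/720
  (X=0, Y=0, W=0, V=2, Z=1, U=2) weight 1/720
  (X=0, Y=0, W=1, V=0, Z=0, U=1) weight 1/1440
  (X=1, Y=0, W=0, V=0, Z=0, U=0) weight 1/1440
  … 386 more
Group by U:
  weight(U=0) = 7/80
  weight(U=1) = 1/40
  weight(U=2) = 11/80
  weight(U=3) = 7/80
Total weight = 7/80 + 1/40 + 11/80 + 7/80 = 27/80
P(U=0 | obs) = 7/80 / 27/80 = 7/27
P(U=1 | obs) = 1/40 / 27/80 = 2/27
P(U=2 | obs) = 11/80 / 27/80 = 11/27
P(U=3 | obs) = 7/80 / 27/80 = 7/27

P(U = 3 | obs) = 7/27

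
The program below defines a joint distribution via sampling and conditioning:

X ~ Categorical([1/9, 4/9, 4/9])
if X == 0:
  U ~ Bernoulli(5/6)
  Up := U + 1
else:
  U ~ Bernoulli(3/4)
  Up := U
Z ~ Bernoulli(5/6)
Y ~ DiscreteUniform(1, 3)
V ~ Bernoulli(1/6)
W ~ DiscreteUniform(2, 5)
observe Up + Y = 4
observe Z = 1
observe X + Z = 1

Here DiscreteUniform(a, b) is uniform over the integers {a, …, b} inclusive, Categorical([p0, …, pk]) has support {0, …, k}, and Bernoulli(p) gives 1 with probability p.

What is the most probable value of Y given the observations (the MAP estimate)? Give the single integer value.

Enumerate traces; 16 have nonzero weight after conditioning:
  (X=0, U=0, Z=1, Y=3, V=0, W=2) weight 25/23328
  (X=0, U=0, Z=1, Y=3, V=0, W=3) weight 25/23328
  (X=0, U=0, Z=1, Y=3, V=0, W=4) weight 25/23328
  (X=0, U=0, Z=1, Y=3, V=0, W=5) weight 25/23328
  (X=0, U=0, Z=1, Y=3, V=1, W=2) weight 5/23328
  (X=0, U=0, Z=1, Y=3, V=1, W=3) weight 5/23328
  (X=0, U=0, Z=1, Y=3, V=1, W=4) weight 5/23328
  (X=0, U=0, Z=1, Y=3, V=1, W=5) weight 5/23328
  (X=0, U=1, Z=1, Y=2, V=0, W=2) weight 125/23328
  … 7 more
Group by Y:
  weight(Y=2) = 25/972
  weight(Y=3) = 5/972
Total weight = 25/972 + 5/972 = 5/162
P(Y=2 | obs) = 25/972 / 5/162 = 5/6
P(Y=3 | obs) = 5/972 / 5/162 = 1/6
argmax = 2

argmax_v P(Y = v | obs) = 2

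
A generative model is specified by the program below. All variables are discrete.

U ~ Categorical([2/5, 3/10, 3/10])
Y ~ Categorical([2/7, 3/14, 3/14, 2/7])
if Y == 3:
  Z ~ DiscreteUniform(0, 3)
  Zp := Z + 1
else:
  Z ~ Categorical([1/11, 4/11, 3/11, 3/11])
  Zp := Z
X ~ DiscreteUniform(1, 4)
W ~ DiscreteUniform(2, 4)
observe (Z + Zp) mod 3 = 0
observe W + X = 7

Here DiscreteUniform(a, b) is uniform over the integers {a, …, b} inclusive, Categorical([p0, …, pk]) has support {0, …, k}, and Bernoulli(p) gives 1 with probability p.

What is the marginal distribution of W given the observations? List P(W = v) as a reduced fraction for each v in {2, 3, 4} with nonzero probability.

Enumerate traces; 42 have nonzero weight after conditioning:
  (U=0, Y=0, Z=0, X=3, W=4) weight 1/1155
  (U=0, Y=0, Z=0, X=4, W=3) weight 1/1155
  (U=0, Y=0, Z=3, X=3, W=4) weight 1/385
  (U=0, Y=0, Z=3, X=4, W=3) weight 1/385
  (U=0, Y=1, Z=0, X=3, W=4) weight 1/1540
  (U=0, Y=1, Z=0, X=4, W=3) weight 1/1540
  (U=0, Y=1, Z=3, X=3, W=4) weight 3/1540
  (U=0, Y=1, Z=3, X=4, W=3) weight 3/1540
  … 34 more
Group by W:
  weight(W=3) = 17/616
  weight(W=4) = 17/616
Total weight = 17/616 + 17/616 = 17/308
P(W=3 | obs) = 17/616 / 17/308 = 1/2
P(W=4 | obs) = 17/616 / 17/308 = 1/2

P(W=3) = 1/2, P(W=4) = 1/2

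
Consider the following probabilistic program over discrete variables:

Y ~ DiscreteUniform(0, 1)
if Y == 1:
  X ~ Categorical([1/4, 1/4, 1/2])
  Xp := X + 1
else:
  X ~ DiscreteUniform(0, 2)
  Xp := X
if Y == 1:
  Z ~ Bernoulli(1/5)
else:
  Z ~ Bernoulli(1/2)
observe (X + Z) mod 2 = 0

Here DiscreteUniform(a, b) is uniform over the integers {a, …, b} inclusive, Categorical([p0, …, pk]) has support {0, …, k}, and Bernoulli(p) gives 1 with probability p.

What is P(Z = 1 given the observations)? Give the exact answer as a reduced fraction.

P(Z = 1 | obs) = 13/69

Enumerate traces; 6 have nonzero weight after conditioning:
  (Y=0, X=0, Z=0) weight 1/12
  (Y=0, X=1, Z=1) weight 1/12
  (Y=0, X=2, Z=0) weight 1/12
  (Y=1, X=0, Z=0) weight 1/10
  (Y=1, X=1, Z=1) weight 1/40
  (Y=1, X=2, Z=0) weight 1/5
Group by Z:
  weight(Z=0) = 7/15
  weight(Z=1) = 13/120
Total weight = 7/15 + 13/120 = 23/40
P(Z=0 | obs) = 7/15 / 23/40 = 56/69
P(Z=1 | obs) = 13/120 / 23/40 = 13/69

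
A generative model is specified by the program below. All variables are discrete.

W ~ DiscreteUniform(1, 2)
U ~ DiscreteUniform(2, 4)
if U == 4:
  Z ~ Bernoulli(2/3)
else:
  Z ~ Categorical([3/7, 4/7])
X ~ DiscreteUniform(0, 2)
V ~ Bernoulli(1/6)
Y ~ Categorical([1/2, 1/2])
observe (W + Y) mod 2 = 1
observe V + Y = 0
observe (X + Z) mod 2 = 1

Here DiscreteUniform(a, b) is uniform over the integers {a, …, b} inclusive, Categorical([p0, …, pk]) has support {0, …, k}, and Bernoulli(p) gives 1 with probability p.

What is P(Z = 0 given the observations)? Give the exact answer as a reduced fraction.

Enumerate traces; 9 have nonzero weight after conditioning:
  (W=1, U=2, Z=0, X=1, V=0, Y=0) weight 5/504
  (W=1, U=2, Z=1, X=0, V=0, Y=0) weight 5/378
  (W=1, U=2, Z=1, X=2, V=0, Y=0) weight 5/378
  (W=1, U=3, Z=0, X=1, V=0, Y=0) weight 5/504
  (W=1, U=3, Z=1, X=0, V=0, Y=0) weight 5/378
  (W=1, U=3, Z=1, X=2, V=0, Y=0) weight 5/378
  (W=1, U=4, Z=0, X=1, V=0, Y=0) weight 5/648
  (W=1, U=4, Z=1, X=0, V=0, Y=0) weight 5/324
  … 1 more
Group by Z:
  weight(Z=0) = 125/4536
  weight(Z=1) = 95/1134
Total weight = 125/4536 + 95/1134 = 505/4536
P(Z=0 | obs) = 125/4536 / 505/4536 = 25/101
P(Z=1 | obs) = 95/1134 / 505/4536 = 76/101

P(Z = 0 | obs) = 25/101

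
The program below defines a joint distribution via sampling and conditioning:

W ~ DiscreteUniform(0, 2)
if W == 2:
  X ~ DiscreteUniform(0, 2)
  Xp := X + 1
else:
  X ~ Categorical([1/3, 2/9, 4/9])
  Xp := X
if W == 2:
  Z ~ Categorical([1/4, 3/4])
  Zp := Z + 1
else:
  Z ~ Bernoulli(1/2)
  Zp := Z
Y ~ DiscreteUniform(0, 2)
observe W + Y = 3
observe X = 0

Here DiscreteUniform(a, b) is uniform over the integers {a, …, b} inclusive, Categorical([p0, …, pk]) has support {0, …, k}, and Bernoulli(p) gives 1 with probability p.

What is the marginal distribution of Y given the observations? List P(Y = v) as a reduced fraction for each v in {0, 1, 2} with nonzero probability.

P(Y=1) = 1/2, P(Y=2) = 1/2

Enumerate traces; 4 have nonzero weight after conditioning:
  (W=1, X=0, Z=0, Y=2) weight 1/54
  (W=1, X=0, Z=1, Y=2) weight 1/54
  (W=2, X=0, Z=0, Y=1) weight 1/108
  (W=2, X=0, Z=1, Y=1) weight 1/36
Group by Y:
  weight(Y=1) = 1/27
  weight(Y=2) = 1/27
Total weight = 1/27 + 1/27 = 2/27
P(Y=1 | obs) = 1/27 / 2/27 = 1/2
P(Y=2 | obs) = 1/27 / 2/27 = 1/2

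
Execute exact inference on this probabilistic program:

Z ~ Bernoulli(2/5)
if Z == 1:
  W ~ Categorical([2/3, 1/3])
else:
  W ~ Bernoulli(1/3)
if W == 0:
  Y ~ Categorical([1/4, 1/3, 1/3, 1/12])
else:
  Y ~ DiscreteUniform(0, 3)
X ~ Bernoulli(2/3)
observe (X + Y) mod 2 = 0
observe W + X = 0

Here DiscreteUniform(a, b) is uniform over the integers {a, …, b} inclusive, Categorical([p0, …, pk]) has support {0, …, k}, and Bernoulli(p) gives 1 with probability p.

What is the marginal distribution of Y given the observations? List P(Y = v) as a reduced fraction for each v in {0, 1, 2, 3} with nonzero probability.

Enumerate traces; 4 have nonzero weight after conditioning:
  (Z=0, W=0, Y=0, X=0) weight 1/30
  (Z=0, W=0, Y=2, X=0) weight 2/45
  (Z=1, W=0, Y=0, X=0) weight 1/45
  (Z=1, W=0, Y=2, X=0) weight 4/135
Group by Y:
  weight(Y=0) = 1/18
  weight(Y=2) = 2/27
Total weight = 1/18 + 2/27 = 7/54
P(Y=0 | obs) = 1/18 / 7/54 = 3/7
P(Y=2 | obs) = 2/27 / 7/54 = 4/7

P(Y=0) = 3/7, P(Y=2) = 4/7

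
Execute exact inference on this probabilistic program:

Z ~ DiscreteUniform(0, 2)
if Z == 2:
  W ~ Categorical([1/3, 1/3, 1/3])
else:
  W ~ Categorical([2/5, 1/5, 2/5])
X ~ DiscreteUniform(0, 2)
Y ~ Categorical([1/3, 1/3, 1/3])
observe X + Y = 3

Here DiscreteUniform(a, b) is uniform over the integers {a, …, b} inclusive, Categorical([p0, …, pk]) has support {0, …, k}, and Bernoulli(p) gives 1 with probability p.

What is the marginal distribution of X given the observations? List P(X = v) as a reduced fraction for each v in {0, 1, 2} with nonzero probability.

Enumerate traces; 18 have nonzero weight after conditioning:
  (Z=0, W=0, X=1, Y=2) weight 2/135
  (Z=0, W=0, X=2, Y=1) weight 2/135
  (Z=0, W=1, X=1, Y=2) weight 1/135
  (Z=0, W=1, X=2, Y=1) weight 1/135
  (Z=0, W=2, X=1, Y=2) weight 2/135
  (Z=0, W=2, X=2, Y=1) weight 2/135
  (Z=1, W=0, X=1, Y=2) weight 2/135
  (Z=1, W=0, X=2, Y=1) weight 2/135
  … 10 more
Group by X:
  weight(X=1) = 1/9
  weight(X=2) = 1/9
Total weight = 1/9 + 1/9 = 2/9
P(X=1 | obs) = 1/9 / 2/9 = 1/2
P(X=2 | obs) = 1/9 / 2/9 = 1/2

P(X=1) = 1/2, P(X=2) = 1/2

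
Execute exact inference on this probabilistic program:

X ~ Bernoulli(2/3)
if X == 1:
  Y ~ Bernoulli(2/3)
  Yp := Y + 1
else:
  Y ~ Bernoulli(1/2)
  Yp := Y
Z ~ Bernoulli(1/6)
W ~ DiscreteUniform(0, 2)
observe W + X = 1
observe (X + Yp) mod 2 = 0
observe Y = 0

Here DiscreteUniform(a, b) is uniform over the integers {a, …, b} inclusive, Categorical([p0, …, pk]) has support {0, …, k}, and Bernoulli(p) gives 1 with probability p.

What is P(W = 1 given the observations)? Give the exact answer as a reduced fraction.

Enumerate traces; 4 have nonzero weight after conditioning:
  (X=0, Y=0, Z=0, W=1) weight 5/108
  (X=0, Y=0, Z=1, W=1) weight 1/108
  (X=1, Y=0, Z=0, W=0) weight 5/81
  (X=1, Y=0, Z=1, W=0) weight 1/81
Group by W:
  weight(W=0) = 2/27
  weight(W=1) = 1/18
Total weight = 2/27 + 1/18 = 7/54
P(W=0 | obs) = 2/27 / 7/54 = 4/7
P(W=1 | obs) = 1/18 / 7/54 = 3/7

P(W = 1 | obs) = 3/7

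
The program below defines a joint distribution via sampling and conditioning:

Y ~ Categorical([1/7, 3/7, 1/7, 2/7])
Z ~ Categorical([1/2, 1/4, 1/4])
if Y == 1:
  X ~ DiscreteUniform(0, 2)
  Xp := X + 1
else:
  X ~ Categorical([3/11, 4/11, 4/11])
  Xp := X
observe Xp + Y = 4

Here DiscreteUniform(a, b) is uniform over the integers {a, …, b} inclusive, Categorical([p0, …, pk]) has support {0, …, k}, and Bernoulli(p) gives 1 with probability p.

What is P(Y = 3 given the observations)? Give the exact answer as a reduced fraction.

Enumerate traces; 9 have nonzero weight after conditioning:
  (Y=1, Z=0, X=2) weight 1/14
  (Y=1, Z=1, X=2) weight 1/28
  (Y=1, Z=2, X=2) weight 1/28
  (Y=2, Z=0, X=2) weight 2/77
  (Y=2, Z=1, X=2) weight 1/77
  (Y=2, Z=2, X=2) weight 1/77
  (Y=3, Z=0, X=1) weight 4/77
  (Y=3, Z=1, X=1) weight 2/77
  … 1 more
Group by Y:
  weight(Y=1) = 1/7
  weight(Y=2) = 4/77
  weight(Y=3) = 8/77
Total weight = 1/7 + 4/77 + 8/77 = 23/77
P(Y=1 | obs) = 1/7 / 23/77 = 11/23
P(Y=2 | obs) = 4/77 / 23/77 = 4/23
P(Y=3 | obs) = 8/77 / 23/77 = 8/23

P(Y = 3 | obs) = 8/23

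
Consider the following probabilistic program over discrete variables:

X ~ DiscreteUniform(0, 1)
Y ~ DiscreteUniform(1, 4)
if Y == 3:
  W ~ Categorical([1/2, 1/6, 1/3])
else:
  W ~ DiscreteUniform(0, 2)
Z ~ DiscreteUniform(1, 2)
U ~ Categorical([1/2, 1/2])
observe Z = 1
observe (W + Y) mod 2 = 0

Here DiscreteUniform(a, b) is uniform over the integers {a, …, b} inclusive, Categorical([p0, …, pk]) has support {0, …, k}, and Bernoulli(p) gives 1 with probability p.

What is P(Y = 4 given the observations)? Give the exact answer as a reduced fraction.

Enumerate traces; 24 have nonzero weight after conditioning:
  (X=0, Y=1, W=1, Z=1, U=0) weight 1/96
  (X=0, Y=1, W=1, Z=1, U=1) weight 1/96
  (X=0, Y=2, W=0, Z=1, U=0) weight 1/96
  (X=0, Y=2, W=0, Z=1, U=1) weight 1/96
  (X=0, Y=2, W=2, Z=1, U=0) weight 1/96
  (X=0, Y=2, W=2, Z=1, U=1) weight 1/96
  (X=0, Y=3, W=1, Z=1, U=0) weight 1/192
  (X=0, Y=3, W=1, Z=1, U=1) weight 1/192
  (X=0, Y=4, W=0, Z=1, U=0) weight 1/96
  … 15 more
Group by Y:
  weight(Y=1) = 1/24
  weight(Y=2) = 1/12
  weight(Y=3) = 1/48
  weight(Y=4) = 1/12
Total weight = 1/24 + 1/12 + 1/48 + 1/12 = 11/48
P(Y=1 | obs) = 1/24 / 11/48 = 2/11
P(Y=2 | obs) = 1/12 / 11/48 = 4/11
P(Y=3 | obs) = 1/48 / 11/48 = 1/11
P(Y=4 | obs) = 1/12 / 11/48 = 4/11

P(Y = 4 | obs) = 4/11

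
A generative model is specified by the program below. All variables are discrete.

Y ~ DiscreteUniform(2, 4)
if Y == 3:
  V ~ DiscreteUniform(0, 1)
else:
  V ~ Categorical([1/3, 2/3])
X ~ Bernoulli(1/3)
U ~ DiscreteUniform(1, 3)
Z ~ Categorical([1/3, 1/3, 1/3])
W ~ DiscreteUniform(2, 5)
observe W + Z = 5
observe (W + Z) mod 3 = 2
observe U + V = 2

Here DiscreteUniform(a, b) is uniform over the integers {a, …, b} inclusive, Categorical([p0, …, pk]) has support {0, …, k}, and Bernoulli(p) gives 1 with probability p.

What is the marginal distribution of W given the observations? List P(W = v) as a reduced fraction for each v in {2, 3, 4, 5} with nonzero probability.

Enumerate traces; 36 have nonzero weight after conditioning:
  (Y=2, V=0, X=0, U=2, Z=0, W=5) weight 1/486
  (Y=2, V=0, X=0, U=2, Z=1, W=4) weight 1/486
  (Y=2, V=0, X=0, U=2, Z=2, W=3) weight 1/486
  (Y=2, V=0, X=1, U=2, Z=0, W=5) weight 1/972
  (Y=2, V=0, X=1, U=2, Z=1, W=4) weight 1/972
  (Y=2, V=0, X=1, U=2, Z=2, W=3) weight 1/972
  (Y=2, V=1, X=0, U=1, Z=0, W=5) weight 1/243
  (Y=2, V=1, X=0, U=1, Z=1, W=4) weight 1/243
  … 28 more
Group by W:
  weight(W=3) = 1/36
  weight(W=4) = 1/36
  weight(W=5) = 1/36
Total weight = 1/36 + 1/36 + 1/36 = 1/12
P(W=3 | obs) = 1/36 / 1/12 = 1/3
P(W=4 | obs) = 1/36 / 1/12 = 1/3
P(W=5 | obs) = 1/36 / 1/12 = 1/3

P(W=3) = 1/3, P(W=4) = 1/3, P(W=5) = 1/3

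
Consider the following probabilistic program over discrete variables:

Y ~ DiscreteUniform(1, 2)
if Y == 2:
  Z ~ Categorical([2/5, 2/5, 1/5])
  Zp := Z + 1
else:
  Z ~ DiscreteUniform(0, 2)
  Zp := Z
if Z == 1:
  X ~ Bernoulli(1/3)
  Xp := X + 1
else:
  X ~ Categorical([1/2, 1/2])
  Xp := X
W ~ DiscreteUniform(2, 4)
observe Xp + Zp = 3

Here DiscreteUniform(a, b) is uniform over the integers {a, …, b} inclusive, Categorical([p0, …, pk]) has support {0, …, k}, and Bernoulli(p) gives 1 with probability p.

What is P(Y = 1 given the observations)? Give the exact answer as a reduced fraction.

P(Y = 1 | obs) = 25/58

Enumerate traces; 12 have nonzero weight after conditioning:
  (Y=1, Z=1, X=1, W=2) weight 1/54
  (Y=1, Z=1, X=1, W=3) weight 1/54
  (Y=1, Z=1, X=1, W=4) weight 1/54
  (Y=1, Z=2, X=1, W=2) weight 1/36
  (Y=1, Z=2, X=1, W=3) weight 1/36
  (Y=1, Z=2, X=1, W=4) weight 1/36
  (Y=2, Z=1, X=0, W=2) weight 2/45
  (Y=2, Z=1, X=0, W=3) weight 2/45
  … 4 more
Group by Y:
  weight(Y=1) = 5/36
  weight(Y=2) = 11/60
Total weight = 5/36 + 11/60 = 29/90
P(Y=1 | obs) = 5/36 / 29/90 = 25/58
P(Y=2 | obs) = 11/60 / 29/90 = 33/58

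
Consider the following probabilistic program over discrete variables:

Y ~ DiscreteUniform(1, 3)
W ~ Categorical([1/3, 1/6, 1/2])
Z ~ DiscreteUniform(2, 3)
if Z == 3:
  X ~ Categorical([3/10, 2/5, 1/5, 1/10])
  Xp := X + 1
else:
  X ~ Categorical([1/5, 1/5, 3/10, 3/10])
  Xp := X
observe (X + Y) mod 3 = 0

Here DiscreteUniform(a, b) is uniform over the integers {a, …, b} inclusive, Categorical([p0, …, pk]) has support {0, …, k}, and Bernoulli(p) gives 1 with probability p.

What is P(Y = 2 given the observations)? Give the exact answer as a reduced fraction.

Enumerate traces; 24 have nonzero weight after conditioning:
  (Y=1, W=0, Z=2, X=2) weight 1/60
  (Y=1, W=0, Z=3, X=2) weight 1/90
  (Y=1, W=1, Z=2, X=2) weight 1/120
  (Y=1, W=1, Z=3, X=2) weight 1/180
  (Y=1, W=2, Z=2, X=2) weight 1/40
  (Y=1, W=2, Z=3, X=2) weight 1/60
  (Y=2, W=0, Z=2, X=1) weight 1/90
  (Y=2, W=0, Z=3, X=1) weight 1/45
  (Y=3, W=0, Z=2, X=0) weight 1/90
  … 15 more
Group by Y:
  weight(Y=1) = 1/12
  weight(Y=2) = 1/10
  weight(Y=3) = 3/20
Total weight = 1/12 + 1/10 + 3/20 = 1/3
P(Y=1 | obs) = 1/12 / 1/3 = 1/4
P(Y=2 | obs) = 1/10 / 1/3 = 3/10
P(Y=3 | obs) = 3/20 / 1/3 = 9/20

P(Y = 2 | obs) = 3/10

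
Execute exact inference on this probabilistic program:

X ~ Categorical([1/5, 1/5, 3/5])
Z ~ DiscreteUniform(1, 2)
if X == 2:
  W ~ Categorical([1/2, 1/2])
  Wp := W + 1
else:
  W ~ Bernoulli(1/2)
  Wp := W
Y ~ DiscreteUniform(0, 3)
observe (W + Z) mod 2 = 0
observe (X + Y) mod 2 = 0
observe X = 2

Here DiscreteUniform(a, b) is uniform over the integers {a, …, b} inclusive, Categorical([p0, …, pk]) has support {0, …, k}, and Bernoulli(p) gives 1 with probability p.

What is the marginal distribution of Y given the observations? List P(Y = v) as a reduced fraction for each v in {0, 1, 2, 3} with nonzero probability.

P(Y=0) = 1/2, P(Y=2) = 1/2

Enumerate traces; 4 have nonzero weight after conditioning:
  (X=2, Z=1, W=1, Y=0) weight 3/80
  (X=2, Z=1, W=1, Y=2) weight 3/80
  (X=2, Z=2, W=0, Y=0) weight 3/80
  (X=2, Z=2, W=0, Y=2) weight 3/80
Group by Y:
  weight(Y=0) = 3/40
  weight(Y=2) = 3/40
Total weight = 3/40 + 3/40 = 3/20
P(Y=0 | obs) = 3/40 / 3/20 = 1/2
P(Y=2 | obs) = 3/40 / 3/20 = 1/2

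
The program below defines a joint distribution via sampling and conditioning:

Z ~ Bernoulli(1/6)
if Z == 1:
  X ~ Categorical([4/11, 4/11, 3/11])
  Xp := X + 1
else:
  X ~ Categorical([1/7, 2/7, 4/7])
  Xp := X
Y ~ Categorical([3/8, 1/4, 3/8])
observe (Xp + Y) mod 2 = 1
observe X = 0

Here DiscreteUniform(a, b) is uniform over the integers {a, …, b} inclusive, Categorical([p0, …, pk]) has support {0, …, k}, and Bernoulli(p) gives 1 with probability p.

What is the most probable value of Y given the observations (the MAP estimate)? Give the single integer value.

Enumerate traces; 3 have nonzero weight after conditioning:
  (Z=0, X=0, Y=1) weight 5/168
  (Z=1, X=0, Y=0) weight 1/44
  (Z=1, X=0, Y=2) weight 1/44
Group by Y:
  weight(Y=0) = 1/44
  weight(Y=1) = 5/168
  weight(Y=2) = 1/44
Total weight = 1/44 + 5/168 + 1/44 = 139/1848
P(Y=0 | obs) = 1/44 / 139/1848 = 42/139
P(Y=1 | obs) = 5/168 / 139/1848 = 55/139
P(Y=2 | obs) = 1/44 / 139/1848 = 42/139
argmax = 1

argmax_v P(Y = v | obs) = 1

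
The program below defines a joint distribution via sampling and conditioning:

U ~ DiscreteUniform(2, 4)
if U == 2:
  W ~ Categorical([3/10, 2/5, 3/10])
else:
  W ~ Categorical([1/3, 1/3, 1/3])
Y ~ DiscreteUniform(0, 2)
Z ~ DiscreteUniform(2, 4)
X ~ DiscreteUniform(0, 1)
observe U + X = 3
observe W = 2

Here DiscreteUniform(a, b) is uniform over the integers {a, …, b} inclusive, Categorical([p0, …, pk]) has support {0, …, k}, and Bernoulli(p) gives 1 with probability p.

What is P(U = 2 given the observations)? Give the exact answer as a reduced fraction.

Enumerate traces; 18 have nonzero weight after conditioning:
  (U=2, W=2, Y=0, Z=2, X=1) weight 1/180
  (U=2, W=2, Y=0, Z=3, X=1) weight 1/180
  (U=2, W=2, Y=0, Z=4, X=1) weight 1/180
  (U=2, W=2, Y=1, Z=2, X=1) weight 1/180
  (U=2, W=2, Y=1, Z=3, X=1) weight 1/180
  (U=2, W=2, Y=1, Z=4, X=1) weight 1/180
  (U=2, W=2, Y=2, Z=2, X=1) weight 1/180
  (U=2, W=2, Y=2, Z=3, X=1) weight 1/180
  (U=3, W=2, Y=0, Z=2, X=0) weight 1/162
  … 9 more
Group by U:
  weight(U=2) = 1/20
  weight(U=3) = 1/18
Total weight = 1/20 + 1/18 = 19/180
P(U=2 | obs) = 1/20 / 19/180 = 9/19
P(U=3 | obs) = 1/18 / 19/180 = 10/19

P(U = 2 | obs) = 9/19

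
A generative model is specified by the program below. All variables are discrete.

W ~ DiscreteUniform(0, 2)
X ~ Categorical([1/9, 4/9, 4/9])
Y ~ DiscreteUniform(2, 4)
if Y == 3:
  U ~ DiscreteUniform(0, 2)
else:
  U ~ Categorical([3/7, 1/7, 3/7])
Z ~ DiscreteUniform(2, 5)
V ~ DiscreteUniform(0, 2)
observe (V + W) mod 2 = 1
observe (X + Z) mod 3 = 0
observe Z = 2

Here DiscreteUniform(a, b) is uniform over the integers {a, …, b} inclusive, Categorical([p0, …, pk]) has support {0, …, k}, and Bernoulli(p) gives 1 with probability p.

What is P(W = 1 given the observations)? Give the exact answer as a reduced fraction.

Enumerate traces; 36 have nonzero weight after conditioning:
  (W=0, X=1, Y=2, U=0, Z=2, V=1) weight 1/567
  (W=0, X=1, Y=2, U=1, Z=2, V=1) weight 1/1701
  (W=0, X=1, Y=2, U=2, Z=2, V=1) weight 1/567
  (W=0, X=1, Y=3, U=0, Z=2, V=1) weight 1/729
  (W=0, X=1, Y=3, U=1, Z=2, V=1) weight 1/729
  (W=0, X=1, Y=3, U=2, Z=2, V=1) weight 1/729
  (W=0, X=1, Y=4, U=0, Z=2, V=1) weight 1/567
  (W=0, X=1, Y=4, U=1, Z=2, V=1) weight 1/1701
  (W=1, X=1, Y=2, U=0, Z=2, V=0) weight 1/567
  (W=2, X=1, Y=2, U=0, Z=2, V=1) weight 1/567
  … 26 more
Group by W:
  weight(W=0) = 1/81
  weight(W=1) = 2/81
  weight(W=2) = 1/81
Total weight = 1/81 + 2/81 + 1/81 = 4/81
P(W=0 | obs) = 1/81 / 4/81 = 1/4
P(W=1 | obs) = 2/81 / 4/81 = 1/2
P(W=2 | obs) = 1/81 / 4/81 = 1/4

P(W = 1 | obs) = 1/2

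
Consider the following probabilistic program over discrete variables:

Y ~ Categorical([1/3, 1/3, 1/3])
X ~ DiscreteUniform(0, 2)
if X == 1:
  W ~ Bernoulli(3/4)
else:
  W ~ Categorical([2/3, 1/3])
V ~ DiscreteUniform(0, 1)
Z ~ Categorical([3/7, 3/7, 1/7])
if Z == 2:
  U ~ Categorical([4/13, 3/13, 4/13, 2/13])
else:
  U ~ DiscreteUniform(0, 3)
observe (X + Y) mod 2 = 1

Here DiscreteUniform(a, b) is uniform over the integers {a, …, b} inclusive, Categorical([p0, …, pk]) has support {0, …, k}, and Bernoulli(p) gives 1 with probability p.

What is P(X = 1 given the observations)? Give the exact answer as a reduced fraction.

Enumerate traces; 192 have nonzero weight after conditioning:
  (Y=0, X=1, W=0, V=0, Z=0, U=0) weight 1/672
  (Y=0, X=1, W=0, V=0, Z=0, U=1) weight 1/672
  (Y=0, X=1, W=0, V=0, Z=0, U=2) weight 1/672
  (Y=0, X=1, W=0, V=0, Z=0, U=3) weight 1/672
  (Y=0, X=1, W=0, V=0, Z=1, U=0) weight 1/672
  (Y=0, X=1, W=0, V=0, Z=1, U=1) weight 1/672
  (Y=0, X=1, W=0, V=0, Z=1, U=2) weight 1/672
  (Y=0, X=1, W=0, V=0, Z=1, U=3) weight 1/672
  (Y=1, X=0, W=0, V=0, Z=0, U=0) weight 1/252
  (Y=1, X=2, W=0, V=0, Z=0, U=0) weight 1/252
  … 182 more
Group by X:
  weight(X=0) = 1/9
  weight(X=1) = 2/9
  weight(X=2) = 1/9
Total weight = 1/9 + 2/9 + 1/9 = 4/9
P(X=0 | obs) = 1/9 / 4/9 = 1/4
P(X=1 | obs) = 2/9 / 4/9 = 1/2
P(X=2 | obs) = 1/9 / 4/9 = 1/4

P(X = 1 | obs) = 1/2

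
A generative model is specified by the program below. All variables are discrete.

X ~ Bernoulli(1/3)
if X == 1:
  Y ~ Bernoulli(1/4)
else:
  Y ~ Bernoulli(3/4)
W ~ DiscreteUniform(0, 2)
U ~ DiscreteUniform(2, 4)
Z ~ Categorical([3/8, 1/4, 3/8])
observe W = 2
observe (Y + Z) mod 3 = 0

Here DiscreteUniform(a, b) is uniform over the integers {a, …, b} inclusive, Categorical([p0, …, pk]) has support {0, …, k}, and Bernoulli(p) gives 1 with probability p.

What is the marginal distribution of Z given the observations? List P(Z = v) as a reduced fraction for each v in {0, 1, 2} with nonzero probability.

Enumerate traces; 12 have nonzero weight after conditioning:
  (X=0, Y=0, W=2, U=2, Z=0) weight 1/144
  (X=0, Y=0, W=2, U=3, Z=0) weight 1/144
  (X=0, Y=0, W=2, U=4, Z=0) weight 1/144
  (X=0, Y=1, W=2, U=2, Z=2) weight 1/48
  (X=0, Y=1, W=2, U=3, Z=2) weight 1/48
  (X=0, Y=1, W=2, U=4, Z=2) weight 1/48
  (X=1, Y=0, W=2, U=2, Z=0) weight 1/96
  (X=1, Y=0, W=2, U=3, Z=0) weight 1/96
  … 4 more
Group by Z:
  weight(Z=0) = 5/96
  weight(Z=2) = 7/96
Total weight = 5/96 + 7/96 = 1/8
P(Z=0 | obs) = 5/96 / 1/8 = 5/12
P(Z=2 | obs) = 7/96 / 1/8 = 7/12

P(Z=0) = 5/12, P(Z=2) = 7/12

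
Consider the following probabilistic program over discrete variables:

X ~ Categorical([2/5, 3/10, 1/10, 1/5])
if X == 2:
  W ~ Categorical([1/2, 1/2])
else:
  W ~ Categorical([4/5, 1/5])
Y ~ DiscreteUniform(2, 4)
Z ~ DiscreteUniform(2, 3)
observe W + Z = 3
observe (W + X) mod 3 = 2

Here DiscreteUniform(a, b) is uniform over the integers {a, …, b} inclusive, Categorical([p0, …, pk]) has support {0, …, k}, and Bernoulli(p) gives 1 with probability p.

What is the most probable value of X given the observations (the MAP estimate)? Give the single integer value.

argmax_v P(X = v | obs) = 1

Enumerate traces; 6 have nonzero weight after conditioning:
  (X=1, W=1, Y=2, Z=2) weight 1/100
  (X=1, W=1, Y=3, Z=2) weight 1/100
  (X=1, W=1, Y=4, Z=2) weight 1/100
  (X=2, W=0, Y=2, Z=3) weight 1/120
  (X=2, W=0, Y=3, Z=3) weight 1/120
  (X=2, W=0, Y=4, Z=3) weight 1/120
Group by X:
  weight(X=1) = 3/100
  weight(X=2) = 1/40
Total weight = 3/100 + 1/40 = 11/200
P(X=1 | obs) = 3/100 / 11/200 = 6/11
P(X=2 | obs) = 1/40 / 11/200 = 5/11
argmax = 1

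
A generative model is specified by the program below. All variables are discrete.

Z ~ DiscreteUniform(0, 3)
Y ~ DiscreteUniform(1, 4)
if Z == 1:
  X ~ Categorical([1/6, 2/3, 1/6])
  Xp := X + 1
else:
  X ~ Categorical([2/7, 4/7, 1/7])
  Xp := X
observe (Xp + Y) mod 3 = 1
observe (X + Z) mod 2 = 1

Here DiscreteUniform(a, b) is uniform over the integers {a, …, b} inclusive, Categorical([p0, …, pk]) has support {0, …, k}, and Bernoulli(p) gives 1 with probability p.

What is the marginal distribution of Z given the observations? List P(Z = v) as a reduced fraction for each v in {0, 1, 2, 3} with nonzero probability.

Enumerate traces; 8 have nonzero weight after conditioning:
  (Z=0, Y=3, X=1) weight 1/28
  (Z=1, Y=1, X=2) weight 1/96
  (Z=1, Y=3, X=0) weight 1/96
  (Z=1, Y=4, X=2) weight 1/96
  (Z=2, Y=3, X=1) weight 1/28
  (Z=3, Y=1, X=0) weight 1/56
  (Z=3, Y=2, X=2) weight 1/112
  (Z=3, Y=4, X=0) weight 1/56
Group by Z:
  weight(Z=0) = 1/28
  weight(Z=1) = 1/32
  weight(Z=2) = 1/28
  weight(Z=3) = 5/112
Total weight = 1/28 + 1/32 + 1/28 + 5/112 = 33/224
P(Z=0 | obs) = 1/28 / 33/224 = 8/33
P(Z=1 | obs) = 1/32 / 33/224 = 7/33
P(Z=2 | obs) = 1/28 / 33/224 = 8/33
P(Z=3 | obs) = 5/112 / 33/224 = 10/33

P(Z=0) = 8/33, P(Z=1) = 7/33, P(Z=2) = 8/33, P(Z=3) = 10/33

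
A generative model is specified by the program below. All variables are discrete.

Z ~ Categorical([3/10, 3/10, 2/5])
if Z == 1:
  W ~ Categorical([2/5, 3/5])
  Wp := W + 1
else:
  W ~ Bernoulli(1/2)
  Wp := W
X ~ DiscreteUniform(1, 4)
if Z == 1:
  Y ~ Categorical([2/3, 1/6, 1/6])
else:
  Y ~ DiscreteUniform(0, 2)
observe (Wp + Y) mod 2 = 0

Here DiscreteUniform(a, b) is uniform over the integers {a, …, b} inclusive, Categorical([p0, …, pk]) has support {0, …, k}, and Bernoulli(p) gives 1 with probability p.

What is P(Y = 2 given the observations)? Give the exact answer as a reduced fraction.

P(Y = 2 | obs) = 11/39

Enumerate traces; 36 have nonzero weight after conditioning:
  (Z=0, W=0, X=1, Y=0) weight 1/80
  (Z=0, W=0, X=1, Y=2) weight 1/80
  (Z=0, W=0, X=2, Y=0) weight 1/80
  (Z=0, W=0, X=2, Y=2) weight 1/80
  (Z=0, W=0, X=3, Y=0) weight 1/80
  (Z=0, W=0, X=3, Y=2) weight 1/80
  (Z=0, W=0, X=4, Y=0) weight 1/80
  (Z=0, W=0, X=4, Y=2) weight 1/80
  (Z=0, W=1, X=1, Y=1) weight 1/80
  … 27 more
Group by Y:
  weight(Y=0) = 71/300
  weight(Y=1) = 41/300
  weight(Y=2) = 11/75
Total weight = 71/300 + 41/300 + 11/75 = 13/25
P(Y=0 | obs) = 71/300 / 13/25 = 71/156
P(Y=1 | obs) = 41/300 / 13/25 = 41/156
P(Y=2 | obs) = 11/75 / 13/25 = 11/39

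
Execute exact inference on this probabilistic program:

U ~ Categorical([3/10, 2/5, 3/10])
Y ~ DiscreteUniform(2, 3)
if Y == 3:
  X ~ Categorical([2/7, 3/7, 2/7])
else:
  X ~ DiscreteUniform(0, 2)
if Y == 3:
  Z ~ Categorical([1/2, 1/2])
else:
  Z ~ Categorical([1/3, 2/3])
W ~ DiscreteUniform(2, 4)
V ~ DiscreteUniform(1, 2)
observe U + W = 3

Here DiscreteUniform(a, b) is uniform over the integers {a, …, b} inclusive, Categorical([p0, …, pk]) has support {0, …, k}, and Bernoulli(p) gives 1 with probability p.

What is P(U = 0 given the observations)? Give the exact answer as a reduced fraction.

P(U = 0 | obs) = 3/7

Enumerate traces; 48 have nonzero weight after conditioning:
  (U=0, Y=2, X=0, Z=0, W=3, V=1) weight 1/360
  (U=0, Y=2, X=0, Z=0, W=3, V=2) weight 1/360
  (U=0, Y=2, X=0, Z=1, W=3, V=1) weight 1/180
  (U=0, Y=2, X=0, Z=1, W=3, V=2) weight 1/180
  (U=0, Y=2, X=1, Z=0, W=3, V=1) weight 1/360
  (U=0, Y=2, X=1, Z=0, W=3, V=2) weight 1/360
  (U=0, Y=2, X=1, Z=1, W=3, V=1) weight 1/180
  (U=0, Y=2, X=1, Z=1, W=3, V=2) weight 1/180
  (U=1, Y=2, X=0, Z=0, W=2, V=1) weight 1/270
  … 39 more
Group by U:
  weight(U=0) = 1/10
  weight(U=1) = 2/15
Total weight = 1/10 + 2/15 = 7/30
P(U=0 | obs) = 1/10 / 7/30 = 3/7
P(U=1 | obs) = 2/15 / 7/30 = 4/7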